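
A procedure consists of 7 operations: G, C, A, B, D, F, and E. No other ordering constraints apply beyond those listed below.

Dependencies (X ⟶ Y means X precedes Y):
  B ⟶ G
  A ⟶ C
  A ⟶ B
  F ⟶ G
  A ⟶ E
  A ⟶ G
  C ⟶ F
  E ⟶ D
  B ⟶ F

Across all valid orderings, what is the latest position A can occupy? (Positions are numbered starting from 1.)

Following every chain forward from A, the operations that must come later are G, C, B, D, F, E — 6 of them.
With 6 mandatory successors out of 7 operations total, the latest slot for A is 7−6 = 1, and it's reachable by doing all non-successors before A.

1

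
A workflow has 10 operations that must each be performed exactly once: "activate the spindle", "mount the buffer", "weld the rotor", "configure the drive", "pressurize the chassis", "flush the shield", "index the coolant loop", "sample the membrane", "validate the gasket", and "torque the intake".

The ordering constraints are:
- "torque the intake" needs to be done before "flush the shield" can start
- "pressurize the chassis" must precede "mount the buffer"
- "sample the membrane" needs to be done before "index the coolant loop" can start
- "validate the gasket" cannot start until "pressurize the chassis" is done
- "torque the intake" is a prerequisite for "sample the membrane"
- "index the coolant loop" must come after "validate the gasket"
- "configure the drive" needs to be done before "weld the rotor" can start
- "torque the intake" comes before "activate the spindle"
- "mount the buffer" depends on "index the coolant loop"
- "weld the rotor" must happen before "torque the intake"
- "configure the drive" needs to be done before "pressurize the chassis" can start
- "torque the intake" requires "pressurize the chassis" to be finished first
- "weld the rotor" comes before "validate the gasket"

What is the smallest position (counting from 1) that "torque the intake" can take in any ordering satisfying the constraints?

The operations that are forced before "torque the intake", directly or transitively, are "weld the rotor", "configure the drive", "pressurize the chassis". That's 3 operations.
With 3 mandatory predecessors, the earliest "torque the intake" can sit is position 3+1 = 4, and placing just those 3 first achieves it.

4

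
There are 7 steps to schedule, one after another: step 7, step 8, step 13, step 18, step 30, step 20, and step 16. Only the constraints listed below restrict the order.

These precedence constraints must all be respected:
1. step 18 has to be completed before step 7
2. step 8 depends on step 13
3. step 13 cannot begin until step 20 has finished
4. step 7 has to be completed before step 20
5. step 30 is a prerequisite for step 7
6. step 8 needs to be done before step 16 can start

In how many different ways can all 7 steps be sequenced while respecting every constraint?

2

2 steps have no prerequisites (step 18, step 30), so any of them could come first.
Enumerating by repeatedly choosing an available step (one whose prerequisites are all placed) gives 2 distinct complete orderings.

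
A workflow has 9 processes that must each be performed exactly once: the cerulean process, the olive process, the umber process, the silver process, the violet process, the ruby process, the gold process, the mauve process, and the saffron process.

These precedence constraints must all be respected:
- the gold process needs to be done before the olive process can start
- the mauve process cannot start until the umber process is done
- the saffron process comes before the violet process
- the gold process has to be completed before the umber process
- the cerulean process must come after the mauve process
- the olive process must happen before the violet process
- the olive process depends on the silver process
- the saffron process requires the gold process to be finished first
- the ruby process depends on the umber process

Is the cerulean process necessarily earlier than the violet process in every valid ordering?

The cerulean process and the violet process are not related by any chain of constraints.
So the cerulean process can come before the violet process or after — it is not forced.

No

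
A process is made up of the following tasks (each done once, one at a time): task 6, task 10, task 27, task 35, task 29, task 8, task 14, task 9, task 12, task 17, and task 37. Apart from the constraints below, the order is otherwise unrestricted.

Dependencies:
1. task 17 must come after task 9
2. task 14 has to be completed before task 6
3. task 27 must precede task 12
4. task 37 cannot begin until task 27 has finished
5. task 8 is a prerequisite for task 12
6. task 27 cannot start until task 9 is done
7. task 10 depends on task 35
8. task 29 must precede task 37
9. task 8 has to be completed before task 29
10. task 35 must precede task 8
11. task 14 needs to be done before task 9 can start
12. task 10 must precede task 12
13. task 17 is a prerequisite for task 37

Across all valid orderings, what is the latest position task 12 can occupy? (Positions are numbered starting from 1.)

No constraint forces any task after task 12, so it can be placed last, in position 11.

11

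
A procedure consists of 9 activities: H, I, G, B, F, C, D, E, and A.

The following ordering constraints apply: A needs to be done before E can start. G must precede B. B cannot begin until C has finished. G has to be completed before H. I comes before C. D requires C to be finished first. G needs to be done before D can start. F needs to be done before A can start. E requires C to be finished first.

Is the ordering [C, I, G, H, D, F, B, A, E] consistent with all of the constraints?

No

The sequence places C ahead of I.
That contradicts the constraint that I must precede C.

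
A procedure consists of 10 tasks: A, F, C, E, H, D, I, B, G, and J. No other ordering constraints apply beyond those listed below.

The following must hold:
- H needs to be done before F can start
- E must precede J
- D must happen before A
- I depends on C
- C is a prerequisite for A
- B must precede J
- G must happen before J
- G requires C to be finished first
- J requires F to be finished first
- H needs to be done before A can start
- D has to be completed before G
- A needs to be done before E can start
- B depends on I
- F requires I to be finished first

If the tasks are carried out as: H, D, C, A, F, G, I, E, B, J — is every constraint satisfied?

In the proposed order, F appears before I.
Since I is required before F, the ordering is invalid.

No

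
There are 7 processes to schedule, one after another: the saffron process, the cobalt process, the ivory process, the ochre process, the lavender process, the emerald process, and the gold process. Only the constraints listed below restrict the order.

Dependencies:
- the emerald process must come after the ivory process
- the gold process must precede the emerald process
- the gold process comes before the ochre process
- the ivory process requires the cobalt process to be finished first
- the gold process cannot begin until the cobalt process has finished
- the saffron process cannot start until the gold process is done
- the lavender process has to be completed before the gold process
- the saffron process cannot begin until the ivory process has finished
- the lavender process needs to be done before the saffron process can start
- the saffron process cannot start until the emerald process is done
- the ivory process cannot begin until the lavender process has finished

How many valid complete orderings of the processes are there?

14

2 processes have no prerequisites (the cobalt process, the lavender process), so any of them could come first.
Counting all ways to extend the partial order to a total order gives 14.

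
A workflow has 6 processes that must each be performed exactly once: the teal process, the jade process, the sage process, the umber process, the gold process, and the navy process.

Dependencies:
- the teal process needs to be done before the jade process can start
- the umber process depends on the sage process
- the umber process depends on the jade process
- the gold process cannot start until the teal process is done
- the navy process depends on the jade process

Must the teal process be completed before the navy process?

Chaining the stated constraints: the teal process → the jade process → the navy process.
That forces the teal process before the navy process in every valid schedule.

Yes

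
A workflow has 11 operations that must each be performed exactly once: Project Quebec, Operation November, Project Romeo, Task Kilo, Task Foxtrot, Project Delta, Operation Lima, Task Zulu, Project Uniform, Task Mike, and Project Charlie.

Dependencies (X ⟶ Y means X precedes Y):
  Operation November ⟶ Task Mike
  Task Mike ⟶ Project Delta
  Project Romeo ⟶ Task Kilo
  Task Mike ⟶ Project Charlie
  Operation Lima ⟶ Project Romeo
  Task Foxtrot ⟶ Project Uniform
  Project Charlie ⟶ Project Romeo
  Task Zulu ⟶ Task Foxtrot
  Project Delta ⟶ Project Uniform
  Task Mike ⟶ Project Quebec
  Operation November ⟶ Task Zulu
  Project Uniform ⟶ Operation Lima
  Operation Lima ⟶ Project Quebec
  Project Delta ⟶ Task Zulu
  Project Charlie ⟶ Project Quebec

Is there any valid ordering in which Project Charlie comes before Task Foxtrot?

The constraints leave Project Charlie and Task Foxtrot unordered relative to each other; nothing requires Task Foxtrot earlier.
That means at least one valid schedule has Project Charlie before Task Foxtrot.

Yes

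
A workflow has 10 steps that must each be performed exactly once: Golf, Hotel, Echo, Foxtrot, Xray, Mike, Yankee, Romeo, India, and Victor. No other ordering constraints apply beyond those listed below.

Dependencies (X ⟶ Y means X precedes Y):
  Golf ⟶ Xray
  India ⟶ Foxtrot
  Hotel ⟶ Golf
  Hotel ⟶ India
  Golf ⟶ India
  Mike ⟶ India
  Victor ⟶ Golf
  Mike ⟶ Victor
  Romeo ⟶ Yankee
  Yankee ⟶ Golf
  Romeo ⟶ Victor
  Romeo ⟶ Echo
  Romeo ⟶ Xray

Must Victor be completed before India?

Following the dependencies: Victor → Golf → India.
So Victor must precede India in any valid ordering.

Yes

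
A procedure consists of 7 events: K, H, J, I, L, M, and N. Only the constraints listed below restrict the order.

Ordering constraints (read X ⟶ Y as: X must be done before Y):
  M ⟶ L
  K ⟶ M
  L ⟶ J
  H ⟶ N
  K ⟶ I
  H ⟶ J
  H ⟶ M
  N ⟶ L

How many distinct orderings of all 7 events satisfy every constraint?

2 events have no prerequisites (K, H), so any of them could come first.
Counting all ways to extend the partial order to a total order gives 26.

26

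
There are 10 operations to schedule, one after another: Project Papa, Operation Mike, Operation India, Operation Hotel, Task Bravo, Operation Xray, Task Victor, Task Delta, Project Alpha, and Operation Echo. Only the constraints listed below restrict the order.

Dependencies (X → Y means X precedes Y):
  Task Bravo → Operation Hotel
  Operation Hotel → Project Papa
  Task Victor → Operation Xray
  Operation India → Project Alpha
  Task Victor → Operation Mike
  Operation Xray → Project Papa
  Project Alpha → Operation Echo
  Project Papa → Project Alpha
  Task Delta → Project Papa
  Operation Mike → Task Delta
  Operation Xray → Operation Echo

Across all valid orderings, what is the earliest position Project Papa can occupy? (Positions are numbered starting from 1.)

Working backwards through the constraints from Project Papa, its full set of required predecessors is Operation Mike, Operation Hotel, Task Bravo, Operation Xray, Task Victor, Task Delta — 6 of them.
With 6 mandatory predecessors, the earliest Project Papa can sit is position 6+1 = 7, and placing just those 6 first achieves it.

7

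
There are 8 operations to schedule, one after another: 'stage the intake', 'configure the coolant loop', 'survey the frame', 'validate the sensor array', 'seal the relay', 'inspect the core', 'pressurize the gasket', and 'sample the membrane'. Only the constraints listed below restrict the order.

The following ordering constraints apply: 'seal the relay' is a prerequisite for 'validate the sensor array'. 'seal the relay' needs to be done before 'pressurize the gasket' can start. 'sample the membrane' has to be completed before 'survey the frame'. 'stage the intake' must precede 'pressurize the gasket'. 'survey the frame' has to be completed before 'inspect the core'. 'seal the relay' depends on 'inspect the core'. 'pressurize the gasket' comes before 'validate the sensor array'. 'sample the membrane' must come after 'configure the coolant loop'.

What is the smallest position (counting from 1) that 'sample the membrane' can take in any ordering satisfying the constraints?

The only operation forced before 'sample the membrane' (directly or transitively) is 'configure the coolant loop'.
So at minimum 1 operation comes before 'sample the membrane', putting 'sample the membrane' no earlier than position 2. That position is achievable by scheduling exactly that predecessor first.

2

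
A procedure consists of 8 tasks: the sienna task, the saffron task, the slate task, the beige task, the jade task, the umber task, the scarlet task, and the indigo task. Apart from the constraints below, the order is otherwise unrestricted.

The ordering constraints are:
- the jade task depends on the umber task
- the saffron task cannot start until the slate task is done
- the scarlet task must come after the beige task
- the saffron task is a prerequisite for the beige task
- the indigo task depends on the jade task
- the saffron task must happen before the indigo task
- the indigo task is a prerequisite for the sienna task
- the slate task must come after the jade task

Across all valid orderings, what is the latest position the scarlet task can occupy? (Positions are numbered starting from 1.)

8

The scarlet task has no required successors, so nothing stops it from going last (position 8).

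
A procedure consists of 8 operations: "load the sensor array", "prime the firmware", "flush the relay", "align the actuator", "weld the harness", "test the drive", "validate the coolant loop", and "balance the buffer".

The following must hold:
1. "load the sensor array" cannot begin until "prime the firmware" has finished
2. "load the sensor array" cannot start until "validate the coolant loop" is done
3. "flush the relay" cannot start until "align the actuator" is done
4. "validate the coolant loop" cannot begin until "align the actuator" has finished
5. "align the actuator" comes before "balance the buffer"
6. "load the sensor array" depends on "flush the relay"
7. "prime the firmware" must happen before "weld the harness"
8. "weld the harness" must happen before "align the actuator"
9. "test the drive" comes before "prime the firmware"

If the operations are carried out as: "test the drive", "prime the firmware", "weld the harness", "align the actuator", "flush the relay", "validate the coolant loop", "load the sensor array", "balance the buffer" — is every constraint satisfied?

Yes

Every stated constraint is respected: "prime the firmware" sits at position 2, ahead of "load the sensor array" at position 7, and each of the other listed pairs likewise has the predecessor earlier in the sequence.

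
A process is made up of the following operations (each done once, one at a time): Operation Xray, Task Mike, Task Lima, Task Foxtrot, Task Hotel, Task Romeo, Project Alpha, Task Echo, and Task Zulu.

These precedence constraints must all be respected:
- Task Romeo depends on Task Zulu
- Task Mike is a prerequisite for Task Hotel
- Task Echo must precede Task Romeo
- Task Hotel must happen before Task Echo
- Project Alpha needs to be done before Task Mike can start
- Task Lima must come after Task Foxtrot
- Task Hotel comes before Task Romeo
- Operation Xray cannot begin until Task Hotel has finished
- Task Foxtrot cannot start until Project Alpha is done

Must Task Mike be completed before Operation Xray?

There is a constraint chain Task Mike → Task Hotel → Operation Xray.
Hence Task Mike necessarily comes before Operation Xray.

Yes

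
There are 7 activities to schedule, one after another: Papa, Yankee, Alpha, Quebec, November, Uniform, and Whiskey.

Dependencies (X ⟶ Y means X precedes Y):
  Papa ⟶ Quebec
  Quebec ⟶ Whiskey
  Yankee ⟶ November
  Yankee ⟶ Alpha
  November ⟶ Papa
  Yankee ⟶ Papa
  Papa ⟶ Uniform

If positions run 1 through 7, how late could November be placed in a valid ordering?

The activities that are forced after November, directly or by a chain of constraints, are Papa, Quebec, Uniform, Whiskey. That's 4 activities.
So at least 4 activities follow November, putting November no later than position 3. That position is achievable by scheduling everything else first.

3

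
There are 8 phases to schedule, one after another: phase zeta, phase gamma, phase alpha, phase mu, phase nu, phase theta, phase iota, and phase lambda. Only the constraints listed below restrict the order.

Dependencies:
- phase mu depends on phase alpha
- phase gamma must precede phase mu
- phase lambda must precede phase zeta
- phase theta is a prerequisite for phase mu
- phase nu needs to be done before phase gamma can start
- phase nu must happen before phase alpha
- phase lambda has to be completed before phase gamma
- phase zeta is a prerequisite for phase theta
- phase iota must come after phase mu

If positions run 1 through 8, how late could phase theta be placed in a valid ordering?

6

The phases that are forced after phase theta, directly or by a chain of constraints, are phase mu, phase iota. That's 2 phases.
So at least 2 phases follow phase theta, putting phase theta no later than position 6. That position is achievable by scheduling everything else first.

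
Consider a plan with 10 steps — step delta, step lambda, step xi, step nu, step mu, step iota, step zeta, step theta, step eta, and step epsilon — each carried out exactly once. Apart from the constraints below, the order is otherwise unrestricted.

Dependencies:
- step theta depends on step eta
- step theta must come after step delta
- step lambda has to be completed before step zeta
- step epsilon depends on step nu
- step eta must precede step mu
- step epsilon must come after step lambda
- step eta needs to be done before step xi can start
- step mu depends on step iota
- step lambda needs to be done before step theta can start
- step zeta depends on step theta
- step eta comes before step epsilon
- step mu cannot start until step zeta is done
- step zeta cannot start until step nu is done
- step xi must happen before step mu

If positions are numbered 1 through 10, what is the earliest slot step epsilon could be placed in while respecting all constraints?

Working backwards through the constraints from step epsilon, its full set of required predecessors is step lambda, step nu, step eta — 3 of them.
With 3 mandatory predecessors, the earliest step epsilon can sit is position 3+1 = 4, and placing just those 3 first achieves it.

4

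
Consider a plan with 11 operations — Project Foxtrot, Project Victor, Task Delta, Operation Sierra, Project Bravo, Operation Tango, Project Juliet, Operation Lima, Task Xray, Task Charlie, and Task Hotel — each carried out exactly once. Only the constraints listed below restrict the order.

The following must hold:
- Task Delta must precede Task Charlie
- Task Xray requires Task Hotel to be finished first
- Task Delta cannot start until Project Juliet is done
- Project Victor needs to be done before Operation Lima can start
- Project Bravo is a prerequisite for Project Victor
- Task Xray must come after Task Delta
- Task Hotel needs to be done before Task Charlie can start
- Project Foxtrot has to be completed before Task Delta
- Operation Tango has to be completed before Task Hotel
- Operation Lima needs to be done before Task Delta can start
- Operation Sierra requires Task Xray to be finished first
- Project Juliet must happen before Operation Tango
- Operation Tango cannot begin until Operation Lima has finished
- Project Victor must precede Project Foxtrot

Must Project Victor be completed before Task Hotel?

Chaining the stated constraints: Project Victor → Operation Lima → Operation Tango → Task Hotel.
Hence Project Victor necessarily comes before Task Hotel.

Yes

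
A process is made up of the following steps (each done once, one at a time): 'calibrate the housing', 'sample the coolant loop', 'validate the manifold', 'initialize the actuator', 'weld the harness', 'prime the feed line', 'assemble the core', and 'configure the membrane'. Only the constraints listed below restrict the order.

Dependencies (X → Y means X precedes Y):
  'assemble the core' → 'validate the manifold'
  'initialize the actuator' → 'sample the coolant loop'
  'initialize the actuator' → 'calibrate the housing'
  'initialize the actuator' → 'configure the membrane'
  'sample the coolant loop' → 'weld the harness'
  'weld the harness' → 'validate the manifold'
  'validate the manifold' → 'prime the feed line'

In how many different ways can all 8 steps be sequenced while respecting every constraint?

The steps with no prerequisites are 'initialize the actuator', 'assemble the core'; any of them can be placed first.
Enumerating by repeatedly choosing an available step (one whose prerequisites are all placed) gives 156 distinct complete orderings.

156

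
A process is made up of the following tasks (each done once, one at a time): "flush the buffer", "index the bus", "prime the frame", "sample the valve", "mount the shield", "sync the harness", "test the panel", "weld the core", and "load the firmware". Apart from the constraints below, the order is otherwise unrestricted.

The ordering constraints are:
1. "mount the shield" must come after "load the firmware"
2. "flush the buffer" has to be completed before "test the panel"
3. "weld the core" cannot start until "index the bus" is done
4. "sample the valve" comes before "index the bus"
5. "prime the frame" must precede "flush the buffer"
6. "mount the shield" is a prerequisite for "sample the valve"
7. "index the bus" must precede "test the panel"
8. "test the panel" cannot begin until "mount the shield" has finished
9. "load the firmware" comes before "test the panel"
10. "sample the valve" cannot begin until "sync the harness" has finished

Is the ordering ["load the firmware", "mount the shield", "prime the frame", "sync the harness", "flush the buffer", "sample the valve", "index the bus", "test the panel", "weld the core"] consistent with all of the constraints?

Yes

Going through the constraints one by one, each required predecessor appears earlier in the sequence than its dependent — e.g. "load the firmware" (position 1) is before "test the panel" (position 8), as required.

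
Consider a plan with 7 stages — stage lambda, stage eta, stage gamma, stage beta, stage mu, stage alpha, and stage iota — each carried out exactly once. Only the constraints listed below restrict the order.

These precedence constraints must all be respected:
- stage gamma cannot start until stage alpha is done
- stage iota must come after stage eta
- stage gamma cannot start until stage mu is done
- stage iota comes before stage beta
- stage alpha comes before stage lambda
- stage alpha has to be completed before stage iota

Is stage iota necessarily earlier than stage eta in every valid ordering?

No

In fact the dependencies run the other way: stage eta → stage iota.
So stage iota never precedes stage eta.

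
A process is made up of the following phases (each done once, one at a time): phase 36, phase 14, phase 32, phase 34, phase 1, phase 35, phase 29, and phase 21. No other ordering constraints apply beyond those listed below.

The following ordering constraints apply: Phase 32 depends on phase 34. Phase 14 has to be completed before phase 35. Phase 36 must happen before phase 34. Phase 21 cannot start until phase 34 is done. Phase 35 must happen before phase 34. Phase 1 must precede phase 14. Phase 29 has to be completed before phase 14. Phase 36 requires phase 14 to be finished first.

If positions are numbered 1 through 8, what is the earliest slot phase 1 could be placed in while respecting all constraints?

1

Phase 1 has no prerequisites at all, so it can go in position 1.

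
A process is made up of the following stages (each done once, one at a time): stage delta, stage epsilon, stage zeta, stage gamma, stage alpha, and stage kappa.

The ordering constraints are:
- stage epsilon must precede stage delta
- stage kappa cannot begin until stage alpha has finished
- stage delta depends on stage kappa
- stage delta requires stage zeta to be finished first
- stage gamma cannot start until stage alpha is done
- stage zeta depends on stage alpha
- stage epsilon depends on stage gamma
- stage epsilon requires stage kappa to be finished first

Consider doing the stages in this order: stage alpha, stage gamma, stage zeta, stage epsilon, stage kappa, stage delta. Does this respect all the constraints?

No

Here stage kappa comes after stage epsilon.
But one of the constraints requires stage kappa before stage epsilon, so this ordering violates it.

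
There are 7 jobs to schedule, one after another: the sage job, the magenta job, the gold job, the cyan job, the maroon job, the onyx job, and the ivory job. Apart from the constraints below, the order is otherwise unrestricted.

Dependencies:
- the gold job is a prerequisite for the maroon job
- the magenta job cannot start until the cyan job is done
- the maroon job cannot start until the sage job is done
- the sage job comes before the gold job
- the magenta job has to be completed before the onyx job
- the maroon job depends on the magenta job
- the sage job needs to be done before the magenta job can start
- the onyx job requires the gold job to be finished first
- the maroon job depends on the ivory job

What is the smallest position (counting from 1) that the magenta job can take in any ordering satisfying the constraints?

Every job that must precede the magenta job has to come before it. Tracing all chains that end at the magenta job, those jobs are: the sage job, the cyan job — 2 in total.
With 2 mandatory predecessors, the earliest the magenta job can sit is position 2+1 = 3, and placing just those 2 first achieves it.

3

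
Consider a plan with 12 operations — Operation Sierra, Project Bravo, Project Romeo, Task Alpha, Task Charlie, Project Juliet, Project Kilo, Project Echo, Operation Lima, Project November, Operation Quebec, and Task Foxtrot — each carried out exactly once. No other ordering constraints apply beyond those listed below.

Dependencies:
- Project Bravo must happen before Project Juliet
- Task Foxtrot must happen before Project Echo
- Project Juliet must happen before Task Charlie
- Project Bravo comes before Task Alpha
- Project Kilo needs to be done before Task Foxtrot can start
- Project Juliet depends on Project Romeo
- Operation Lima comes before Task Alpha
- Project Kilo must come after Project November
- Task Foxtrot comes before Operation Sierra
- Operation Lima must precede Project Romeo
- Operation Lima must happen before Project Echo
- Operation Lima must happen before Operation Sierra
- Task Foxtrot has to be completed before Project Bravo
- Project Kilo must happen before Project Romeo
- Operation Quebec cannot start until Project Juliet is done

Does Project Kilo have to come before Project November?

No

There is a chain Project November → Project Kilo, which puts Project November before Project Kilo.
So Project Kilo does not have to come before Project November — it cannot.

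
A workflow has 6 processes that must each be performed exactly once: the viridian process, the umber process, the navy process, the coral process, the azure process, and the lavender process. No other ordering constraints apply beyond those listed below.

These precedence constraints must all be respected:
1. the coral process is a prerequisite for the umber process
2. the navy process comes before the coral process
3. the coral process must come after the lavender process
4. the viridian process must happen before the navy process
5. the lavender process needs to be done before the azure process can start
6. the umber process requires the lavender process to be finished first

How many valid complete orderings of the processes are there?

12

The processes with no prerequisites are the viridian process, the lavender process; any of them can be placed first.
Enumerating by repeatedly choosing an available process (one whose prerequisites are all placed) gives 12 distinct complete orderings.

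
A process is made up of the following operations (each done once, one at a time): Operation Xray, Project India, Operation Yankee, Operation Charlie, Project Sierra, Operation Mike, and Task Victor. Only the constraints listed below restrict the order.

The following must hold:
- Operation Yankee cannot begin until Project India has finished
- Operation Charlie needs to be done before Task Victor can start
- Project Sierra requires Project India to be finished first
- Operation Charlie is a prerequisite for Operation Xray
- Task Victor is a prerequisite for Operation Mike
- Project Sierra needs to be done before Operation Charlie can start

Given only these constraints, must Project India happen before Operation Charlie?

Yes

Following the dependencies: Project India → Project Sierra → Operation Charlie.
That forces Project India before Operation Charlie in every valid schedule.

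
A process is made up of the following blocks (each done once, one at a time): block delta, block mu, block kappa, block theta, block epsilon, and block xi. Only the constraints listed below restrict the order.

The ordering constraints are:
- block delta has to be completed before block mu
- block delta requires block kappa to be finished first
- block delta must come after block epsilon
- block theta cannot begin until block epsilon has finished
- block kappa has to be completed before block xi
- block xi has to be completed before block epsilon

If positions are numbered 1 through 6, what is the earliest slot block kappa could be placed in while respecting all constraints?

1

Nothing is required before block kappa; it can be the very first block.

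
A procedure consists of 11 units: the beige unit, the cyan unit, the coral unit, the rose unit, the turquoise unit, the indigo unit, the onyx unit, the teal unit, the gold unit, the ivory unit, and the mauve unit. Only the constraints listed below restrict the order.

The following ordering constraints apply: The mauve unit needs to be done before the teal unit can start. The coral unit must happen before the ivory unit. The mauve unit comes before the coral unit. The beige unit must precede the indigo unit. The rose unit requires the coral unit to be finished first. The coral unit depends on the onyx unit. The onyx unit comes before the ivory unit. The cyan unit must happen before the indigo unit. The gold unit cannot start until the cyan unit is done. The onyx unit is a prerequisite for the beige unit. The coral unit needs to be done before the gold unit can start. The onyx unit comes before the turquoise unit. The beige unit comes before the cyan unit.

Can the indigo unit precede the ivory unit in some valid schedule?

The constraints leave the indigo unit and the ivory unit unordered relative to each other; nothing requires the ivory unit earlier.
So a valid ordering placing the indigo unit earlier than the ivory unit exists.

Yes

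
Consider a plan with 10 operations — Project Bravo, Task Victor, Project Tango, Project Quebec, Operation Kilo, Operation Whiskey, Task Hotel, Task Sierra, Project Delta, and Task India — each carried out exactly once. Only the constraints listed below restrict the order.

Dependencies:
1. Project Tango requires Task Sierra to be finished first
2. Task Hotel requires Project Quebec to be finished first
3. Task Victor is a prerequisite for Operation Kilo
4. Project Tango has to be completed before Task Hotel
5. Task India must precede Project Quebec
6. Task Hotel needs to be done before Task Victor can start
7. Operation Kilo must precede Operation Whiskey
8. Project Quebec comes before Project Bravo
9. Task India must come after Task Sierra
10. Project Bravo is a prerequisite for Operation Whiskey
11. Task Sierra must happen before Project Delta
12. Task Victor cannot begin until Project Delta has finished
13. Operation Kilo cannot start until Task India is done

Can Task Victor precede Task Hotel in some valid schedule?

No

The constraints give a chain Task Hotel → Task Victor, which forces Task Hotel before Task Victor.
So no valid ordering can have Task Victor before Task Hotel.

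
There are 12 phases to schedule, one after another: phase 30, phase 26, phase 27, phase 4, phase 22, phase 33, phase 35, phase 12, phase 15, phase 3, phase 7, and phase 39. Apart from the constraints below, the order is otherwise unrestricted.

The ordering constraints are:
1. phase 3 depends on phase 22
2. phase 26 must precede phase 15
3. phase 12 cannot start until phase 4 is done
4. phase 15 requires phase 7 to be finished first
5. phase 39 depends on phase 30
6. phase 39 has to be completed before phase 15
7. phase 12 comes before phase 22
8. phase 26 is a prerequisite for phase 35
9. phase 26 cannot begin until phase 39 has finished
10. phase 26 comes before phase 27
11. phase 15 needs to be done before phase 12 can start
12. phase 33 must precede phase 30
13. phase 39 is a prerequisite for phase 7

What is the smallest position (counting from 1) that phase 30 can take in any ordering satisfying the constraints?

The only phase forced before phase 30 (directly or transitively) is phase 33.
So at minimum 1 phase comes before phase 30, putting phase 30 no earlier than position 2. That position is achievable by scheduling exactly that predecessor first.

2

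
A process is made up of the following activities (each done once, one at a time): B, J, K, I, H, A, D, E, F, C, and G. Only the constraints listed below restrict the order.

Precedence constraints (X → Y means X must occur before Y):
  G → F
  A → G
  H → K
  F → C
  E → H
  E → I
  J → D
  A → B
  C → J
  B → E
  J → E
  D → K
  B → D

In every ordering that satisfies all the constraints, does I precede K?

Nothing in the constraints links I and K; they are unordered relative to each other.
So I can come before K or after — it is not forced.

No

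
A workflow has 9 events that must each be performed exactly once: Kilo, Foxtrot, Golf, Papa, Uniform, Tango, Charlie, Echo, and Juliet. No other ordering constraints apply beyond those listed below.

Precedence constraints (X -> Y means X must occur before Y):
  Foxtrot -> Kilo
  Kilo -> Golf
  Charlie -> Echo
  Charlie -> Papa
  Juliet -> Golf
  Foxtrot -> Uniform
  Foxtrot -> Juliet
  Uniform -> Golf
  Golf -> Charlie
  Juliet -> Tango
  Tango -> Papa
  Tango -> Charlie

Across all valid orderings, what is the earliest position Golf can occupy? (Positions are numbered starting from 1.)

5

Working backwards through the constraints from Golf, its full set of required predecessors is Kilo, Foxtrot, Uniform, Juliet — 4 of them.
With 4 mandatory predecessors, the earliest Golf can sit is position 4+1 = 5, and placing just those 4 first achieves it.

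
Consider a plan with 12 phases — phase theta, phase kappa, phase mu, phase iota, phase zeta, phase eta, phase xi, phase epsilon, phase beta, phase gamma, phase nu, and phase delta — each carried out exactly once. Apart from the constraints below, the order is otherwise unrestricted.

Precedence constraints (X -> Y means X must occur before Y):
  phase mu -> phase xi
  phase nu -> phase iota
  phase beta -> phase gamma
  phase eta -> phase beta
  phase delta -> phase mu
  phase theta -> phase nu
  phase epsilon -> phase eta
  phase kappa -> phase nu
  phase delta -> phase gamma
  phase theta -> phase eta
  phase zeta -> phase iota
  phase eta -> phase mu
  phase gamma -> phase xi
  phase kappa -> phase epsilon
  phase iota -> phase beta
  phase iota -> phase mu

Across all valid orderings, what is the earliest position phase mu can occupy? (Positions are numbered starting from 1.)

Every phase that must precede phase mu has to come before it. Tracing all chains that end at phase mu, those phases are: phase theta, phase kappa, phase iota, phase zeta, phase eta, phase epsilon, phase nu, phase delta — 8 in total.
With 8 mandatory predecessors, the earliest phase mu can sit is position 8+1 = 9, and placing just those 8 first achieves it.

9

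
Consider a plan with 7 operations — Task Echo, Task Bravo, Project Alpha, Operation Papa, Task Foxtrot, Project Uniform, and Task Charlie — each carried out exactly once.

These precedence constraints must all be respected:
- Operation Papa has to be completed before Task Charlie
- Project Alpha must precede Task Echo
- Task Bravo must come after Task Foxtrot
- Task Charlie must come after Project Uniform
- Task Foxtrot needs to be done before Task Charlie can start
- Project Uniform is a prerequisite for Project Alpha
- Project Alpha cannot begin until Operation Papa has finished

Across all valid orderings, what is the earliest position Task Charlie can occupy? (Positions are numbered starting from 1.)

Working backwards through the constraints from Task Charlie, its full set of required predecessors is Operation Papa, Task Foxtrot, Project Uniform — 3 of them.
So at minimum 3 operations come before Task Charlie, putting Task Charlie no earlier than position 4. That position is achievable by scheduling exactly those predecessors first.

4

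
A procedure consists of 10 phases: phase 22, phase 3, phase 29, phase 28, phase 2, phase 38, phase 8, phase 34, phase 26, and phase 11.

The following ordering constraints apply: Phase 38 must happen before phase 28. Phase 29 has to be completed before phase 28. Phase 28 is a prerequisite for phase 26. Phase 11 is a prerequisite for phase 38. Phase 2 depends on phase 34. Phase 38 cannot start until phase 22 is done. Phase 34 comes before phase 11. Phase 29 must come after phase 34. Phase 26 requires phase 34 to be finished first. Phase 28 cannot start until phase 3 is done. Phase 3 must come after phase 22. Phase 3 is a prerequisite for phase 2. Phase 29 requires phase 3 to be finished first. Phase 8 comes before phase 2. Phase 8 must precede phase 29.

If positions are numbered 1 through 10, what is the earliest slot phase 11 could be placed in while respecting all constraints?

2

The only phase forced before phase 11 (directly or transitively) is phase 34.
So at minimum 1 phase comes before phase 11, putting phase 11 no earlier than position 2. That position is achievable by scheduling exactly that predecessor first.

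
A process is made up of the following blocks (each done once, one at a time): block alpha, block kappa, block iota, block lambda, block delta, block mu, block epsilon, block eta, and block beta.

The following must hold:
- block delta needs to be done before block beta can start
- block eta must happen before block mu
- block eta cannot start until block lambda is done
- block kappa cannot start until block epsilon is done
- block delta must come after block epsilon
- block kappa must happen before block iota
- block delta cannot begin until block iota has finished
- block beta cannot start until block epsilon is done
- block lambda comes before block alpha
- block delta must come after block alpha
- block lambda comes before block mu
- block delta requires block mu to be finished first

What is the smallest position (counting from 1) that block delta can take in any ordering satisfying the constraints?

8

Working backwards through the constraints from block delta, its full set of required predecessors is block alpha, block kappa, block iota, block lambda, block mu, block epsilon, block eta — 7 of them.
With 7 mandatory predecessors, the earliest block delta can sit is position 7+1 = 8, and placing just those 7 first achieves it.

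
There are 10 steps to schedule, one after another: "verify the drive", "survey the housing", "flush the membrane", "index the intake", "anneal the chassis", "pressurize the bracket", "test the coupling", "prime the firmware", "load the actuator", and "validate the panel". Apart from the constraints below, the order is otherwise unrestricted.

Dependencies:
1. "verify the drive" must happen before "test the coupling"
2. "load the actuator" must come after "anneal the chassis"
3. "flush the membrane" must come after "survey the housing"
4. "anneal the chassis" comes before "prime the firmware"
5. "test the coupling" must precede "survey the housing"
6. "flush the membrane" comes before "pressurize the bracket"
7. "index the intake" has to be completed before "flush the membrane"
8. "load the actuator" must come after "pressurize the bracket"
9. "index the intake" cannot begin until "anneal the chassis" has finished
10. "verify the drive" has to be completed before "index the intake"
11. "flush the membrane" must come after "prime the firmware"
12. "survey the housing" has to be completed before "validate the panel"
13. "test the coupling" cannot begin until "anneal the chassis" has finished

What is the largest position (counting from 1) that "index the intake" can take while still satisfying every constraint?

Every step that must follow "index the intake" has to come after it. Tracing all chains starting from "index the intake", those steps are: "flush the membrane", "pressurize the bracket", "load the actuator" — 3 in total.
With 3 mandatory successors out of 10 steps total, the latest slot for "index the intake" is 10−3 = 7, and it's reachable by doing all non-successors before "index the intake".

7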